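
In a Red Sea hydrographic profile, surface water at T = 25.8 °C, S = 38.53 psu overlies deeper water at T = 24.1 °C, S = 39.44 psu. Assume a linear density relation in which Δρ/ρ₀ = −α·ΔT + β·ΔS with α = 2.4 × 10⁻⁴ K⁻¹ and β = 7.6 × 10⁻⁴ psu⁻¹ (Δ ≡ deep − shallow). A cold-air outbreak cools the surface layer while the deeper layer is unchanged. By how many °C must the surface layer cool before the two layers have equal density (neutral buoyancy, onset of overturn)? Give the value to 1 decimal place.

4.6 °C

Neutral buoyancy requires Δρ = 0, i.e. −α(T_deep − T_surf′) + β(S_deep − S_surf) = 0.
T_surf′ = T_deep − (β/α)·ΔS = 24.1 − (7.6 × 10⁻⁴/2.4 × 10⁻⁴)·(+0.91) = 21.218 °C.
Cooling required: 25.8 − (21.218) = 4.582 °C.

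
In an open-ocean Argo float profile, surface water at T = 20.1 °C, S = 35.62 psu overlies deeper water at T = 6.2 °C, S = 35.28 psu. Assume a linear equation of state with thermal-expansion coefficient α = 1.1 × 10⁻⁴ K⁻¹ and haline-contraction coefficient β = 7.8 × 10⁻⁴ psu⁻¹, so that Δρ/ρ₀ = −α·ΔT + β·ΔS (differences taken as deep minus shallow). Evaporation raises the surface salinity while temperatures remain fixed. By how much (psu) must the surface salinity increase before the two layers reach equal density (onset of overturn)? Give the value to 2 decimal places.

Neutral buoyancy requires −α(T_deep − T_surf) + β(S_deep − S_surf′) = 0.
S_surf′ = S_deep − (α/β)·ΔT = 35.28 − (1.1 × 10⁻⁴/7.8 × 10⁻⁴)·(-13.9) = 37.2403 psu.
Increase required: 37.2403 − 35.62 = 1.6203 psu.

1.62 psu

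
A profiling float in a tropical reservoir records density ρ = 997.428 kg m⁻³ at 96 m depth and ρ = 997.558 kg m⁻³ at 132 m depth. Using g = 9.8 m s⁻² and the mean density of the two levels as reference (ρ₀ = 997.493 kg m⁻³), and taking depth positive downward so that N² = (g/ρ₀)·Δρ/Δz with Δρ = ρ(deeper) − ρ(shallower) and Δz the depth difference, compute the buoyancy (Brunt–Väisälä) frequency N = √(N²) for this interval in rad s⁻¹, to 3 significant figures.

Δρ = 997.558 − 997.428 = 0.130 kg m⁻³ over Δz = 132 − 96 = 36 m.
N² = (9.8/997.493) × (0.130/36) = 3.5478 × 10⁻⁵ s⁻².
N = √(3.5478 × 10⁻⁵) = 5.9563 × 10⁻³ rad s⁻¹ ≈ 5.96 × 10⁻³ rad s⁻¹.

5.96 × 10⁻³ rad s⁻¹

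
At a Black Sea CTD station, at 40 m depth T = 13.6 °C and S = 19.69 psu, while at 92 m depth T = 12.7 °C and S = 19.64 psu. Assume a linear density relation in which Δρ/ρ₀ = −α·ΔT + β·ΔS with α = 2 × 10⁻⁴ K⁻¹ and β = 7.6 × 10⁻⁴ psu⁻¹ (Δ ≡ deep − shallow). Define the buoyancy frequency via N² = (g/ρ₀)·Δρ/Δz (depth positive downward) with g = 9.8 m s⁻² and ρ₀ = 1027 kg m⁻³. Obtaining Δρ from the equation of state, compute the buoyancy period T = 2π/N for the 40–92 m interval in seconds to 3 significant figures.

ΔT = -0.9 K, ΔS = -0.05 psu (deep − shallow).
Δρ/ρ₀ = −αΔT + βΔS = 1.80 × 10⁻⁴ − 3.80 × 10⁻⁵ = 1.42 × 10⁻⁴, so Δρ ≈ 0.1458 kg m⁻³.
N² = (g/ρ₀)·Δρ/Δz = g·(Δρ/ρ₀)/Δz = 9.8 × 1.42 × 10⁻⁴ / 52 = 2.6762 × 10⁻⁵ s⁻².
N = √(2.6762 × 10⁻⁵) = 5.1732 × 10⁻³ rad s⁻¹ → T = 2π/N = 1.2146 × 10³ s ≈ 1.21 × 10³ s.

1.21 × 10³ s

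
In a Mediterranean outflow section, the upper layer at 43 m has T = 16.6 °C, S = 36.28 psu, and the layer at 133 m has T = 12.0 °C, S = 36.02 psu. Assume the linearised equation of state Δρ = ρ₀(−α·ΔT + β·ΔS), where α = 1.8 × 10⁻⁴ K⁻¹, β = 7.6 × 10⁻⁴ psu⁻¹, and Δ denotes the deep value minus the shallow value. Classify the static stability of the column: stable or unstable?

stable

ΔT = 12.0 − 16.6 = -4.6 K and ΔS = 36.02 − 36.28 = -0.26 psu (deep − shallow).
−αΔT = 8.28 × 10⁻⁴; βΔS = -1.976 × 10⁻⁴; sum Δρ/ρ₀ = 6.304 × 10⁻⁴.
Δρ/ρ₀ > 0, so Δρ > 0: deeper water is denser → statically stable.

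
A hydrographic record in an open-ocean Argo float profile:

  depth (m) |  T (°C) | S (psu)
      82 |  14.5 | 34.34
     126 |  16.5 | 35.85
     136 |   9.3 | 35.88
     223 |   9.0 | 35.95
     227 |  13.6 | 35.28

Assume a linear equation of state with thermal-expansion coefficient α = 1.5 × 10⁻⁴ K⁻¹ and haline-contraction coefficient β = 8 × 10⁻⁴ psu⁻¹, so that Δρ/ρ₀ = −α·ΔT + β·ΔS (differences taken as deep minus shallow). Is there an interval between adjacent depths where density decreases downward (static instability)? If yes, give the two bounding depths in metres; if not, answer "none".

223–227 m

Evaluate Δρ/ρ₀ = −αΔT + βΔS across each adjacent pair:
  82–126 m: −αΔT+βΔS = −(1.5 × 10⁻⁴)(+2.0)+(8 × 10⁻⁴)(+1.51) = 9.1 × 10⁻⁴ → stable
  126–136 m: −αΔT+βΔS = −(1.5 × 10⁻⁴)(-7.2)+(8 × 10⁻⁴)(+0.03) = 1.1 × 10⁻³ → stable
  136–223 m: −αΔT+βΔS = −(1.5 × 10⁻⁴)(-0.3)+(8 × 10⁻⁴)(+0.07) = 1.0 × 10⁻⁴ → stable
  223–227 m: −αΔT+βΔS = −(1.5 × 10⁻⁴)(+4.6)+(8 × 10⁻⁴)(-0.67) = -1.2 × 10⁻³ → UNSTABLE
The 223–227 m interval has Δρ < 0: lighter water underlies denser water.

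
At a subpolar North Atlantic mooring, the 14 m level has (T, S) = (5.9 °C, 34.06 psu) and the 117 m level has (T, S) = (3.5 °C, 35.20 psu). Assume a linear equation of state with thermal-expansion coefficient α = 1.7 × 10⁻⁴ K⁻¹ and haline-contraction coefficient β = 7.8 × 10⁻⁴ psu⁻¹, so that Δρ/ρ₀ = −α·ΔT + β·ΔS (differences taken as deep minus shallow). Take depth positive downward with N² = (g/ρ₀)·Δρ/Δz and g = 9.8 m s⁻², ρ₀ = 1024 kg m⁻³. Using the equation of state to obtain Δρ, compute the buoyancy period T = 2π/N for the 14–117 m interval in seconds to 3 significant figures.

566 s

ΔT = -2.4 K, ΔS = +1.14 psu (deep − shallow).
Δρ/ρ₀ = −αΔT + βΔS = 4.08 × 10⁻⁴ + 8.892 × 10⁻⁴ = 1.2972 × 10⁻³, so Δρ ≈ 1.328 kg m⁻³.
N² = (g/ρ₀)·Δρ/Δz = g·(Δρ/ρ₀)/Δz = 9.8 × 1.2972 × 10⁻³ / 103 = 1.2342 × 10⁻⁴ s⁻².
N = √(1.2342 × 10⁻⁴) = 0.011109 rad s⁻¹ → T = 2π/N = 565.59 s ≈ 566 s.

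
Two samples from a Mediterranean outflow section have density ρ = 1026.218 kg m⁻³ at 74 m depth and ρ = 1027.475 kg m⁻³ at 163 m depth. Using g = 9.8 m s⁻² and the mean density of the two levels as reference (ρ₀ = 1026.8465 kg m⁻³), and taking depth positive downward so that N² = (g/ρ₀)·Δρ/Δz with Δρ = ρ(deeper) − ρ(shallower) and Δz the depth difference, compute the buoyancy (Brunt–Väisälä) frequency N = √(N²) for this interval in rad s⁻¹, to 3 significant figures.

0.0116 rad s⁻¹

Δρ = 1027.475 − 1026.218 = 1.257 kg m⁻³ over Δz = 163 − 74 = 89 m.
N² = (9.8/1026.8465) × (1.257/89) = 1.3479 × 10⁻⁴ s⁻².
N = √(1.3479 × 10⁻⁴) = 0.011610 rad s⁻¹ ≈ 0.0116 rad s⁻¹.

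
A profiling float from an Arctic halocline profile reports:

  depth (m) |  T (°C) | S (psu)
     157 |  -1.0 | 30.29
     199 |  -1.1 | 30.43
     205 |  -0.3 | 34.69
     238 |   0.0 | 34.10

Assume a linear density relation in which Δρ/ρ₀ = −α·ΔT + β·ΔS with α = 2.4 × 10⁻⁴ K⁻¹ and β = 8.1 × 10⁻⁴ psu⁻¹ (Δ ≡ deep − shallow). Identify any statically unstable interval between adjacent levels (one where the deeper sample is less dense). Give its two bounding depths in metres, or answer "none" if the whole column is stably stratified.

205–238 m

Evaluate Δρ/ρ₀ = −αΔT + βΔS across each adjacent pair:
  157–199 m: −αΔT+βΔS = −(2.4 × 10⁻⁴)(-0.1)+(8.1 × 10⁻⁴)(+0.14) = 1.4 × 10⁻⁴ → stable
  199–205 m: −αΔT+βΔS = −(2.4 × 10⁻⁴)(+0.8)+(8.1 × 10⁻⁴)(+4.26) = 3.3 × 10⁻³ → stable
  205–238 m: −αΔT+βΔS = −(2.4 × 10⁻⁴)(+0.3)+(8.1 × 10⁻⁴)(-0.59) = -5.5 × 10⁻⁴ → UNSTABLE
The 205–238 m interval has Δρ < 0: lighter water underlies denser water.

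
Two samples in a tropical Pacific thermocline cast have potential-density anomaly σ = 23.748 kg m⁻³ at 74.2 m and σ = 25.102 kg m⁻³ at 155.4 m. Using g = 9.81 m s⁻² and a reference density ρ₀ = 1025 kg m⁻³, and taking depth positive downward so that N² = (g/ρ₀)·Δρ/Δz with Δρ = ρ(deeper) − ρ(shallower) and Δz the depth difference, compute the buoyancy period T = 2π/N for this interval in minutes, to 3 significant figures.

8.29 min

Δρ = 1025.102 − 1023.748 = 1.354 kg m⁻³ over Δz = 155.4 − 74.2 = 81.2 m.
N² = (9.81/1025) × (1.354/81.2) = 1.5959 × 10⁻⁴ s⁻².
N = √(1.5959 × 10⁻⁴) = 0.012633 rad s⁻¹, so T = 2π/N = 497.36 s = 8.2893 min ≈ 8.29 min.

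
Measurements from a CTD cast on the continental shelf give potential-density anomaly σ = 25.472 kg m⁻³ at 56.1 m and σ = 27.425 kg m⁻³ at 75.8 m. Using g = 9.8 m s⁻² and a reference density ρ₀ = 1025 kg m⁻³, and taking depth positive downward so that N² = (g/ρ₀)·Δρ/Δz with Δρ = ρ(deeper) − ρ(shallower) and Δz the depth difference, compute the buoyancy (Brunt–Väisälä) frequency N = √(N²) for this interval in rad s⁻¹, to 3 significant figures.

Δρ = 1027.425 − 1025.472 = 1.953 kg m⁻³ over Δz = 75.8 − 56.1 = 19.7 m.
N² = (9.8/1025) × (1.953/19.7) = 9.4785 × 10⁻⁴ s⁻².
N = √(9.4785 × 10⁻⁴) = 0.030787 rad s⁻¹ ≈ 0.0308 rad s⁻¹.

0.0308 rad s⁻¹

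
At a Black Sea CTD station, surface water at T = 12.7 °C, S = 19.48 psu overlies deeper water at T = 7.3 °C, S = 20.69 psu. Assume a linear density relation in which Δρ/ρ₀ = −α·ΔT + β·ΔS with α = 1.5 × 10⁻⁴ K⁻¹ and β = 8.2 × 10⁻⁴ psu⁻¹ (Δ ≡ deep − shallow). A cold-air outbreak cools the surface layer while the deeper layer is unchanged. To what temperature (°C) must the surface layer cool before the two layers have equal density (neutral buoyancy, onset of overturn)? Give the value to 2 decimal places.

0.69 °C

Neutral buoyancy requires Δρ = 0, i.e. −α(T_deep − T_surf′) + β(S_deep − S_surf) = 0.
T_surf′ = T_deep − (β/α)·ΔS = 7.3 − (8.2 × 10⁻⁴/1.5 × 10⁻⁴)·(+1.21) = 0.6853 °C.
Cooling required: 12.7 − (0.6853) = 12.0147 °C.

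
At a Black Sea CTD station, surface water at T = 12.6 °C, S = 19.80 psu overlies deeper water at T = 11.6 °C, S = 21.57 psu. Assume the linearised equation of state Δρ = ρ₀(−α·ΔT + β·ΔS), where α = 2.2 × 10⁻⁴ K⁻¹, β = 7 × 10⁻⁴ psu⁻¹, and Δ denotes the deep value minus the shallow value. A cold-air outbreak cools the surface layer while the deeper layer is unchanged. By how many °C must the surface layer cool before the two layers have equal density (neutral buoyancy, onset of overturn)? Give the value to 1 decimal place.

Neutral buoyancy requires Δρ = 0, i.e. −α(T_deep − T_surf′) + β(S_deep − S_surf) = 0.
T_surf′ = T_deep − (β/α)·ΔS = 11.6 − (7 × 10⁻⁴/2.2 × 10⁻⁴)·(+1.77) = 5.968 °C.
Cooling required: 12.6 − (5.968) = 6.632 °C.

6.6 °C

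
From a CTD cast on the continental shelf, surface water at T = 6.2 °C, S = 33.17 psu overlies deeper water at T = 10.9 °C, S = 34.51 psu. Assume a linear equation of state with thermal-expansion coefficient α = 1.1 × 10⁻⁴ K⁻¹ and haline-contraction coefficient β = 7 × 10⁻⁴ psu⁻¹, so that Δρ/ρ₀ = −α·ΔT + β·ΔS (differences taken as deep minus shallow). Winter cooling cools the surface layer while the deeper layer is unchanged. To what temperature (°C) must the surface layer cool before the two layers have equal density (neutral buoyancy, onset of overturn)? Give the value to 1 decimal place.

Neutral buoyancy requires Δρ = 0, i.e. −α(T_deep − T_surf′) + β(S_deep − S_surf) = 0.
T_surf′ = T_deep − (β/α)·ΔS = 10.9 − (7 × 10⁻⁴/1.1 × 10⁻⁴)·(+1.34) = 2.373 °C.
Cooling required: 6.2 − (2.373) = 3.827 °C.

2.4 °C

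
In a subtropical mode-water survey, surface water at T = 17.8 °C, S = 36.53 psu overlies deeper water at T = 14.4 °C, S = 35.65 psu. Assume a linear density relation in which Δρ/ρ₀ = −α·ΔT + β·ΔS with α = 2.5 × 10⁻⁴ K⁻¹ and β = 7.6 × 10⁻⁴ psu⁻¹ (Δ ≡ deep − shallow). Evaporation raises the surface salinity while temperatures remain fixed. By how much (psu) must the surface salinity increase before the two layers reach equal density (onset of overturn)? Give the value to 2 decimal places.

Neutral buoyancy requires −α(T_deep − T_surf) + β(S_deep − S_surf′) = 0.
S_surf′ = S_deep − (α/β)·ΔT = 35.65 − (2.5 × 10⁻⁴/7.6 × 10⁻⁴)·(-3.4) = 36.7684 psu.
Increase required: 36.7684 − 36.53 = 0.2384 psu.

0.24 psu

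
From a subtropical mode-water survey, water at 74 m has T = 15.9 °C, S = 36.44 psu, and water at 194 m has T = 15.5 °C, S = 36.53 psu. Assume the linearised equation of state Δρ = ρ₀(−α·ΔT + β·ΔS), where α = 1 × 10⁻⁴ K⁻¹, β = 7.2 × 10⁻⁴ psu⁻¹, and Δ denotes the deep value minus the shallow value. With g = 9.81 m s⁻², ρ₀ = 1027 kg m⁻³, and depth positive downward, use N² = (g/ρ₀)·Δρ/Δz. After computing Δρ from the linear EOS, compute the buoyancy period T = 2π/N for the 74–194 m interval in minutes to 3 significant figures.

35.8 min

ΔT = -0.4 K, ΔS = +0.09 psu (deep − shallow).
Δρ/ρ₀ = −αΔT + βΔS = 4.00 × 10⁻⁵ + 6.48 × 10⁻⁵ = 1.048 × 10⁻⁴, so Δρ ≈ 0.1076 kg m⁻³.
N² = (g/ρ₀)·Δρ/Δz = g·(Δρ/ρ₀)/Δz = 9.81 × 1.048 × 10⁻⁴ / 120 = 8.5674 × 10⁻⁶ s⁻².
N = √(8.5674 × 10⁻⁶) = 2.9270 × 10⁻³ rad s⁻¹ → T = 2π/N = 2.1466 × 10³ s = 35.777 min ≈ 35.8 min.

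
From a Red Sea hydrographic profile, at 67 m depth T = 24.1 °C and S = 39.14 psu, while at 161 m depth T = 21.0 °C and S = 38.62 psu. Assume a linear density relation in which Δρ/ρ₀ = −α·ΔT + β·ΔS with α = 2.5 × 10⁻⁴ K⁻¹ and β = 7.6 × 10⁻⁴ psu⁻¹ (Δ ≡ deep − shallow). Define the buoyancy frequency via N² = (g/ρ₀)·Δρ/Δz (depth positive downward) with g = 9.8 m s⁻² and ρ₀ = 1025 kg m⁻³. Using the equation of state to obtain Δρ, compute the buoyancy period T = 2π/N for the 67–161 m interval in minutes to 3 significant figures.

ΔT = -3.1 K, ΔS = -0.52 psu (deep − shallow).
Δρ/ρ₀ = −αΔT + βΔS = 7.75 × 10⁻⁴ − 3.952 × 10⁻⁴ = 3.798 × 10⁻⁴, so Δρ ≈ 0.3893 kg m⁻³.
N² = (g/ρ₀)·Δρ/Δz = g·(Δρ/ρ₀)/Δz = 9.8 × 3.798 × 10⁻⁴ / 94 = 3.9596 × 10⁻⁵ s⁻².
N = √(3.9596 × 10⁻⁵) = 6.2925 × 10⁻³ rad s⁻¹ → T = 2π/N = 998.52 s = 16.642 min ≈ 16.6 min.

16.6 min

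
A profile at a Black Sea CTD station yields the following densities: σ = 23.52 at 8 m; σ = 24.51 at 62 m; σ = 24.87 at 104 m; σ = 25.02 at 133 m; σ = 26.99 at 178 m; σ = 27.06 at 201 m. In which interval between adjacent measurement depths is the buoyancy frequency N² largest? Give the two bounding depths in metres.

133–178 m

Compute the density gradient over each adjacent pair:
  8–62 m: Δρ/Δz = 0.99/54 = 0.018 kg m⁻⁴
  62–104 m: Δρ/Δz = 0.36/42 = 8.6 × 10⁻³ kg m⁻⁴
  104–133 m: Δρ/Δz = 0.15/29 = 5.2 × 10⁻³ kg m⁻⁴
  133–178 m: Δρ/Δz = 1.97/45 = 0.044 kg m⁻⁴
  178–201 m: Δρ/Δz = 0.07/23 = 3.0 × 10⁻³ kg m⁻⁴
The largest gradient is in the 133–178 m interval — the pycnocline.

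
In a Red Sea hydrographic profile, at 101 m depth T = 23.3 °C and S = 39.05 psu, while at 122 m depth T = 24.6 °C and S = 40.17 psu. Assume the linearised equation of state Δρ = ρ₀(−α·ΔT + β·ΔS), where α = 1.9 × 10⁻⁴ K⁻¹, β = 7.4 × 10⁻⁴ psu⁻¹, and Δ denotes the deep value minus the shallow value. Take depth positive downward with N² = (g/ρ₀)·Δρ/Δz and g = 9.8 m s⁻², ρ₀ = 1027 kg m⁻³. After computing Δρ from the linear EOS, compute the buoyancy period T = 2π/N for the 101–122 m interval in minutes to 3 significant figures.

ΔT = +1.3 K, ΔS = +1.12 psu (deep − shallow).
Δρ/ρ₀ = −αΔT + βΔS = -2.47 × 10⁻⁴ + 8.288 × 10⁻⁴ = 5.818 × 10⁻⁴, so Δρ ≈ 0.5975 kg m⁻³.
N² = (g/ρ₀)·Δρ/Δz = g·(Δρ/ρ₀)/Δz = 9.8 × 5.818 × 10⁻⁴ / 21 = 2.7151 × 10⁻⁴ s⁻².
N = √(2.7151 × 10⁻⁴) = 0.016478 rad s⁻¹ → T = 2π/N = 381.31 s = 6.3552 min ≈ 6.36 min.

6.36 min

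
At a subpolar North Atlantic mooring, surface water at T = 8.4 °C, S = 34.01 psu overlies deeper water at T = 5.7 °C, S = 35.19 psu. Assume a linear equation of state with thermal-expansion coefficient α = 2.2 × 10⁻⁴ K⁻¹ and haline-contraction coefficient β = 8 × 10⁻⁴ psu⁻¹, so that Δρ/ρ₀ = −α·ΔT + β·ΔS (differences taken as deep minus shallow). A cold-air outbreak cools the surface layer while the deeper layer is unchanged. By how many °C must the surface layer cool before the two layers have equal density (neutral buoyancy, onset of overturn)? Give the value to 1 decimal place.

Neutral buoyancy requires Δρ = 0, i.e. −α(T_deep − T_surf′) + β(S_deep − S_surf) = 0.
T_surf′ = T_deep − (β/α)·ΔS = 5.7 − (8 × 10⁻⁴/2.2 × 10⁻⁴)·(+1.18) = 1.409 °C.
Cooling required: 8.4 − (1.409) = 6.991 °C.

7.0 °C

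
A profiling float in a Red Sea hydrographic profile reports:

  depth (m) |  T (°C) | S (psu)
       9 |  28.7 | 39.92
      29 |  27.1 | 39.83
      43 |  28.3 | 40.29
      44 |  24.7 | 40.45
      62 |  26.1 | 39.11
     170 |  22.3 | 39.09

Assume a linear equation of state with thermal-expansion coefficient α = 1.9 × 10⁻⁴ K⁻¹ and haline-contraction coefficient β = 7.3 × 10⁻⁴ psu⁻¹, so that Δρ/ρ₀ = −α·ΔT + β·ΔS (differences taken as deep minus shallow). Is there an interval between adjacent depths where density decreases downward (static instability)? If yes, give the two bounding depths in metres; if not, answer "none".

Evaluate Δρ/ρ₀ = −αΔT + βΔS across each adjacent pair:
  9–29 m: −αΔT+βΔS = −(1.9 × 10⁻⁴)(-1.6)+(7.3 × 10⁻⁴)(-0.09) = 2.4 × 10⁻⁴ → stable
  29–43 m: −αΔT+βΔS = −(1.9 × 10⁻⁴)(+1.2)+(7.3 × 10⁻⁴)(+0.46) = 1.1 × 10⁻⁴ → stable
  43–44 m: −αΔT+βΔS = −(1.9 × 10⁻⁴)(-3.6)+(7.3 × 10⁻⁴)(+0.16) = 8.0 × 10⁻⁴ → stable
  44–62 m: −αΔT+βΔS = −(1.9 × 10⁻⁴)(+1.4)+(7.3 × 10⁻⁴)(-1.34) = -1.2 × 10⁻³ → UNSTABLE
  62–170 m: −αΔT+βΔS = −(1.9 × 10⁻⁴)(-3.8)+(7.3 × 10⁻⁴)(-0.02) = 7.1 × 10⁻⁴ → stable
The 44–62 m interval has Δρ < 0: lighter water underlies denser water.

44–62 m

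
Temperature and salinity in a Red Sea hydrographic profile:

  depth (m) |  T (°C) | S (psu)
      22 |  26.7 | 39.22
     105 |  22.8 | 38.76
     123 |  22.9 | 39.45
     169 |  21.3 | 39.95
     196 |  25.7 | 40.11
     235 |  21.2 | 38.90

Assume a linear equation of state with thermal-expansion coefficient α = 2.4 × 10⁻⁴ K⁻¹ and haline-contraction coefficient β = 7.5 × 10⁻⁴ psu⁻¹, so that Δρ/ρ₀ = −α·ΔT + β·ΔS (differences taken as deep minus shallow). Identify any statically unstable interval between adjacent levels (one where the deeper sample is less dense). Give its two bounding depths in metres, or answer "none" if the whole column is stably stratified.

Evaluate Δρ/ρ₀ = −αΔT + βΔS across each adjacent pair:
  22–105 m: −αΔT+βΔS = −(2.4 × 10⁻⁴)(-3.9)+(7.5 × 10⁻⁴)(-0.46) = 5.9 × 10⁻⁴ → stable
  105–123 m: −αΔT+βΔS = −(2.4 × 10⁻⁴)(+0.1)+(7.5 × 10⁻⁴)(+0.69) = 4.9 × 10⁻⁴ → stable
  123–169 m: −αΔT+βΔS = −(2.4 × 10⁻⁴)(-1.6)+(7.5 × 10⁻⁴)(+0.50) = 7.6 × 10⁻⁴ → stable
  169–196 m: −αΔT+βΔS = −(2.4 × 10⁻⁴)(+4.4)+(7.5 × 10⁻⁴)(+0.16) = -9.4 × 10⁻⁴ → UNSTABLE
  196–235 m: −αΔT+βΔS = −(2.4 × 10⁻⁴)(-4.5)+(7.5 × 10⁻⁴)(-1.21) = 1.7 × 10⁻⁴ → stable
The 169–196 m interval has Δρ < 0: lighter water underlies denser water.

169–196 m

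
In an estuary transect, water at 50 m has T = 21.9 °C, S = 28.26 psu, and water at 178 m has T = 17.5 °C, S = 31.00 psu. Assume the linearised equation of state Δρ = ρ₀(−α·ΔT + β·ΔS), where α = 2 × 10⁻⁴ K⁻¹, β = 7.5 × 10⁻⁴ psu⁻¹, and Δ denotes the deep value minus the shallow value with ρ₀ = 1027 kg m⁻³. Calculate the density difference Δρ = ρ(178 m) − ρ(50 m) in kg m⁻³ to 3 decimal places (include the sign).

ΔT = -4.4 K, ΔS = +2.74 psu (deep − shallow).
Δρ/ρ₀ = −(2 × 10⁻⁴)(-4.4) + (7.5 × 10⁻⁴)(+2.74) = 2.935 × 10⁻³.
Δρ = 1027 × (2.935 × 10⁻³) = +3.014 kg m⁻³.
Positive Δρ: denser below, stable.

+3.014 kg m⁻³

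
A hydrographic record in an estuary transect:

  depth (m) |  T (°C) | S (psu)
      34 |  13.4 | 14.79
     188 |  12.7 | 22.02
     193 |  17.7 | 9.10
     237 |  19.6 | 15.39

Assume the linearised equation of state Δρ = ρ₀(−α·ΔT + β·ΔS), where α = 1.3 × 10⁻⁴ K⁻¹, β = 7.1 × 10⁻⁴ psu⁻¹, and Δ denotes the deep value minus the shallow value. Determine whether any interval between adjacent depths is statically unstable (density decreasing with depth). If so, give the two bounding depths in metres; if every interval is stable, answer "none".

188–193 m

Evaluate Δρ/ρ₀ = −αΔT + βΔS across each adjacent pair:
  34–188 m: −αΔT+βΔS = −(1.3 × 10⁻⁴)(-0.7)+(7.1 × 10⁻⁴)(+7.23) = 5.2 × 10⁻³ → stable
  188–193 m: −αΔT+βΔS = −(1.3 × 10⁻⁴)(+5.0)+(7.1 × 10⁻⁴)(-12.92) = -9.8 × 10⁻³ → UNSTABLE
  193–237 m: −αΔT+βΔS = −(1.3 × 10⁻⁴)(+1.9)+(7.1 × 10⁻⁴)(+6.29) = 4.2 × 10⁻³ → stable
The 188–193 m interval has Δρ < 0: lighter water underlies denser water.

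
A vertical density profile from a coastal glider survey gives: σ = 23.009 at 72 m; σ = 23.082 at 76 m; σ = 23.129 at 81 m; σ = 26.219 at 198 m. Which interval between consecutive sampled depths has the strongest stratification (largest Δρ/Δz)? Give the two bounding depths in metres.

81–198 m

Compute the density gradient over each adjacent pair:
  72–76 m: Δρ/Δz = 0.073/4 = 0.018 kg m⁻⁴
  76–81 m: Δρ/Δz = 0.047/5 = 9.4 × 10⁻³ kg m⁻⁴
  81–198 m: Δρ/Δz = 3.090/117 = 0.026 kg m⁻⁴
The largest gradient is in the 81–198 m interval — the pycnocline.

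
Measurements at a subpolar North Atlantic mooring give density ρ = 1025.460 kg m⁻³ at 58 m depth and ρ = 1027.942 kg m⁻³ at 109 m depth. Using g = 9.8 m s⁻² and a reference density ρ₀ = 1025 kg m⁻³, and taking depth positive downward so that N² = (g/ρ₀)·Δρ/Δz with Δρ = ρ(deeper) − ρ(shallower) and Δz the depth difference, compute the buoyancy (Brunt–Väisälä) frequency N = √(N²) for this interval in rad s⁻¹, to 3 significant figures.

0.0216 rad s⁻¹

Δρ = 1027.942 − 1025.460 = 2.482 kg m⁻³ over Δz = 109 − 58 = 51 m.
N² = (9.8/1025) × (2.482/51) = 4.6530 × 10⁻⁴ s⁻².
N = √(4.6530 × 10⁻⁴) = 0.021571 rad s⁻¹ ≈ 0.0216 rad s⁻¹.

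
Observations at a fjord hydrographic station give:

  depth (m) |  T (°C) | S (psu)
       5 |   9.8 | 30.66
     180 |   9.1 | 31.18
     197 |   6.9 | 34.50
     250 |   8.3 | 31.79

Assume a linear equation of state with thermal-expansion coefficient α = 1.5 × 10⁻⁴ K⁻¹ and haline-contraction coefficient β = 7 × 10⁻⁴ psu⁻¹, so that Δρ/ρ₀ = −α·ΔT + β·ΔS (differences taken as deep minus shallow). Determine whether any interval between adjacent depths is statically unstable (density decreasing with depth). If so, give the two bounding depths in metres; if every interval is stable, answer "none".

197–250 m

Evaluate Δρ/ρ₀ = −αΔT + βΔS across each adjacent pair:
  5–180 m: −αΔT+βΔS = −(1.5 × 10⁻⁴)(-0.7)+(7 × 10⁻⁴)(+0.52) = 4.7 × 10⁻⁴ → stable
  180–197 m: −αΔT+βΔS = −(1.5 × 10⁻⁴)(-2.2)+(7 × 10⁻⁴)(+3.32) = 2.7 × 10⁻³ → stable
  197–250 m: −αΔT+βΔS = −(1.5 × 10⁻⁴)(+1.4)+(7 × 10⁻⁴)(-2.71) = -2.1 × 10⁻³ → UNSTABLE
The 197–250 m interval has Δρ < 0: lighter water underlies denser water.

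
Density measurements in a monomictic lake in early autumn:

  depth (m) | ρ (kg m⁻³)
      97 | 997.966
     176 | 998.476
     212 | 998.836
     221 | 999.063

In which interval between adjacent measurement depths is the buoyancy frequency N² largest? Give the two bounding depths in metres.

Compute the density gradient over each adjacent pair:
  97–176 m: Δρ/Δz = 0.510/79 = 6.5 × 10⁻³ kg m⁻⁴
  176–212 m: Δρ/Δz = 0.360/36 = 0.010 kg m⁻⁴
  212–221 m: Δρ/Δz = 0.227/9 = 0.025 kg m⁻⁴
The largest gradient is in the 212–221 m interval — the pycnocline.

212–221 m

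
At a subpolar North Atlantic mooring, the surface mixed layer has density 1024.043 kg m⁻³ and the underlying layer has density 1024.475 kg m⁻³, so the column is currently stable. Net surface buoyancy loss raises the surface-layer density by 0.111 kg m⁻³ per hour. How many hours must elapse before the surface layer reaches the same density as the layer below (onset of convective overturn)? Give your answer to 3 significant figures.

3.89 hours

Density deficit of the surface layer: 1024.475 − 1024.043 = 0.432 kg m⁻³.
Required change = 0.432 / 0.111 = 3.89 hours.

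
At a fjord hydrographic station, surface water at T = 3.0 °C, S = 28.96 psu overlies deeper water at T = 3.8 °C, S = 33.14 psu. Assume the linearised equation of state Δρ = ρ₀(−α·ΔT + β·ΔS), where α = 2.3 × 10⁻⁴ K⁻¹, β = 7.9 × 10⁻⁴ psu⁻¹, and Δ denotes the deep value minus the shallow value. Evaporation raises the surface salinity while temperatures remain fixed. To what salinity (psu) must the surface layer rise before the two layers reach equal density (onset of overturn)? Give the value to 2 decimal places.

Neutral buoyancy requires −α(T_deep − T_surf) + β(S_deep − S_surf′) = 0.
S_surf′ = S_deep − (α/β)·ΔT = 33.14 − (2.3 × 10⁻⁴/7.9 × 10⁻⁴)·(+0.8) = 32.9071 psu.
Increase required: 32.9071 − 28.96 = 3.9471 psu.

32.91 psu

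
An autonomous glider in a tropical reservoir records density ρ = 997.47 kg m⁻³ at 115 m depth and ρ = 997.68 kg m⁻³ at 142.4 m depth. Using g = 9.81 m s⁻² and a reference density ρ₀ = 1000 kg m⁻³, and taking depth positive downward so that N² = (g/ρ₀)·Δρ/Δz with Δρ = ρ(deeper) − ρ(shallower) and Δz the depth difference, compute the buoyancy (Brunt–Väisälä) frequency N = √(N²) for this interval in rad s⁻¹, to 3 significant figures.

8.67 × 10⁻³ rad s⁻¹

Δρ = 997.68 − 997.47 = 0.21 kg m⁻³ over Δz = 142.4 − 115 = 27.4 m.
N² = (9.81/1000) × (0.21/27.4) = 7.5186 × 10⁻⁵ s⁻².
N = √(7.5186 × 10⁻⁵) = 8.6710 × 10⁻³ rad s⁻¹ ≈ 8.67 × 10⁻³ rad s⁻¹.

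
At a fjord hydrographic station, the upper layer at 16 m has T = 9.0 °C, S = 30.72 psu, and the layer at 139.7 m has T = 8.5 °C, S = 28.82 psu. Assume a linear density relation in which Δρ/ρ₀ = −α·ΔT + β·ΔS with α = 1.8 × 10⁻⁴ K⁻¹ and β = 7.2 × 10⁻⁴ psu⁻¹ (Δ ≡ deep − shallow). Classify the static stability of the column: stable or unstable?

unstable

ΔT = 8.5 − 9.0 = -0.5 K and ΔS = 28.82 − 30.72 = -1.90 psu (deep − shallow).
−αΔT = 9.00 × 10⁻⁵; βΔS = -1.368 × 10⁻³; sum Δρ/ρ₀ = -1.278 × 10⁻³.
Δρ/ρ₀ < 0, so Δρ < 0: deeper water is lighter → statically unstable; the column would overturn.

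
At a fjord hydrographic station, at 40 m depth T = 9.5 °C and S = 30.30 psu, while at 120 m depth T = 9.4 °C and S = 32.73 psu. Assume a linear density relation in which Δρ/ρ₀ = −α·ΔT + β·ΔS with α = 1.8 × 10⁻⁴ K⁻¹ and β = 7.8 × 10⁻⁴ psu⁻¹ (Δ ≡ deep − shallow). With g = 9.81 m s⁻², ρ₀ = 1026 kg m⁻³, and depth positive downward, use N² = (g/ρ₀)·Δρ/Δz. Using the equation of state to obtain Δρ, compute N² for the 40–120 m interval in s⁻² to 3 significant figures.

2.35 × 10⁻⁴ s⁻²

ΔT = -0.1 K, ΔS = +2.43 psu (deep − shallow).
Δρ/ρ₀ = −αΔT + βΔS = 1.80 × 10⁻⁵ + 1.8954 × 10⁻³ = 1.9134 × 10⁻³, so Δρ ≈ 1.963 kg m⁻³.
N² = (g/ρ₀)·Δρ/Δz = g·(Δρ/ρ₀)/Δz = 9.81 × 1.9134 × 10⁻³ / 80 = 2.3463 × 10⁻⁴ s⁻² ≈ 2.35 × 10⁻⁴ s⁻².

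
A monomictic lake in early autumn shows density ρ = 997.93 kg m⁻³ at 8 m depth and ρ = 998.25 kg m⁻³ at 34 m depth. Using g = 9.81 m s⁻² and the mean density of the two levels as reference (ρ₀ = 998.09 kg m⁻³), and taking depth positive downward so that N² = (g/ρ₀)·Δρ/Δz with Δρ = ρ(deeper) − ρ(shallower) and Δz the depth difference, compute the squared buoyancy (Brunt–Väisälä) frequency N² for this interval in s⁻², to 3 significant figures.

1.21 × 10⁻⁴ s⁻²

Δρ = 998.25 − 997.93 = 0.32 kg m⁻³ over Δz = 34 − 8 = 26 m.
N² = (9.81/998.09) × (0.32/26) = 1.2097 × 10⁻⁴ s⁻² ≈ 1.21 × 10⁻⁴ s⁻².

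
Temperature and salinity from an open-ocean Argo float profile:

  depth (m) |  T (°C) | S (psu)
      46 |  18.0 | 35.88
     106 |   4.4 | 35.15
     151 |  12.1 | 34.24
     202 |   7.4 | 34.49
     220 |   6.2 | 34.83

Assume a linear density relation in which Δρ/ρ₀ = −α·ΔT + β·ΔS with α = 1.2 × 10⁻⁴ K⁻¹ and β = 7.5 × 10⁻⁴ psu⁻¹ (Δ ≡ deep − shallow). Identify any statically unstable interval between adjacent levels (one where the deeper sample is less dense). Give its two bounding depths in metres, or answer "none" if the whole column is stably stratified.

Evaluate Δρ/ρ₀ = −αΔT + βΔS across each adjacent pair:
  46–106 m: −αΔT+βΔS = −(1.2 × 10⁻⁴)(-13.6)+(7.5 × 10⁻⁴)(-0.73) = 1.1 × 10⁻³ → stable
  106–151 m: −αΔT+βΔS = −(1.2 × 10⁻⁴)(+7.7)+(7.5 × 10⁻⁴)(-0.91) = -1.6 × 10⁻³ → UNSTABLE
  151–202 m: −αΔT+βΔS = −(1.2 × 10⁻⁴)(-4.7)+(7.5 × 10⁻⁴)(+0.25) = 7.5 × 10⁻⁴ → stable
  202–220 m: −αΔT+βΔS = −(1.2 × 10⁻⁴)(-1.2)+(7.5 × 10⁻⁴)(+0.34) = 4.0 × 10⁻⁴ → stable
The 106–151 m interval has Δρ < 0: lighter water underlies denser water.

106–151 m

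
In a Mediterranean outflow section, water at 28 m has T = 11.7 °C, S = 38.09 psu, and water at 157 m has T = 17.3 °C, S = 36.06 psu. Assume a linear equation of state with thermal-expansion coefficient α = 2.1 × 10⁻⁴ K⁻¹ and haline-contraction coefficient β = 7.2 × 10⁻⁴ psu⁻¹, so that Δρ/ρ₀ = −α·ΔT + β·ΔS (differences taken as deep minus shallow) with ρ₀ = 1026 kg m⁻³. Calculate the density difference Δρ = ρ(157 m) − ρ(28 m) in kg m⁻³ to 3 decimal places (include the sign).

ΔT = +5.6 K, ΔS = -2.03 psu (deep − shallow).
Δρ/ρ₀ = −(2.1 × 10⁻⁴)(+5.6) + (7.2 × 10⁻⁴)(-2.03) = -2.6376 × 10⁻³.
Δρ = 1026 × (-2.6376 × 10⁻³) = -2.706 kg m⁻³.
Negative Δρ: lighter below, statically unstable.

-2.706 kg m⁻³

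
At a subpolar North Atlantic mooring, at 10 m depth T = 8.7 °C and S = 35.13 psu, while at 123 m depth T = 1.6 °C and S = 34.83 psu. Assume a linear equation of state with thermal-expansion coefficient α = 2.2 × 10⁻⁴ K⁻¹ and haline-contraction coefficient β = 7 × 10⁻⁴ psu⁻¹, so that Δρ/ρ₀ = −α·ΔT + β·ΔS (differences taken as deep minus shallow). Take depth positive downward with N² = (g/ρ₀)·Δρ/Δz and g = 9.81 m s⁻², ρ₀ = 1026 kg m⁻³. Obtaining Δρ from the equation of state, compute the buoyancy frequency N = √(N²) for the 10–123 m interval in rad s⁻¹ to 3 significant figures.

0.0108 rad s⁻¹

ΔT = -7.1 K, ΔS = -0.30 psu (deep − shallow).
Δρ/ρ₀ = −αΔT + βΔS = 1.562 × 10⁻³ − 2.10 × 10⁻⁴ = 1.352 × 10⁻³, so Δρ ≈ 1.387 kg m⁻³.
N² = (g/ρ₀)·Δρ/Δz = g·(Δρ/ρ₀)/Δz = 9.81 × 1.352 × 10⁻³ / 113 = 1.1737 × 10⁻⁴ s⁻².
N = √(1.1737 × 10⁻⁴) = 0.010834 rad s⁻¹ ≈ 0.0108 rad s⁻¹.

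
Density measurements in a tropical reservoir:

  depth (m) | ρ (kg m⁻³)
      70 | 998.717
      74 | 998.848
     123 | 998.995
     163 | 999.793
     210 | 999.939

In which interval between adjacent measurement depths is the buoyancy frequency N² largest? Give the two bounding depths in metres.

70–74 m

Compute the density gradient over each adjacent pair:
  70–74 m: Δρ/Δz = 0.131/4 = 0.033 kg m⁻⁴
  74–123 m: Δρ/Δz = 0.147/49 = 3.0 × 10⁻³ kg m⁻⁴
  123–163 m: Δρ/Δz = 0.798/40 = 0.020 kg m⁻⁴
  163–210 m: Δρ/Δz = 0.146/47 = 3.1 × 10⁻³ kg m⁻⁴
The largest gradient is in the 70–74 m interval — the pycnocline.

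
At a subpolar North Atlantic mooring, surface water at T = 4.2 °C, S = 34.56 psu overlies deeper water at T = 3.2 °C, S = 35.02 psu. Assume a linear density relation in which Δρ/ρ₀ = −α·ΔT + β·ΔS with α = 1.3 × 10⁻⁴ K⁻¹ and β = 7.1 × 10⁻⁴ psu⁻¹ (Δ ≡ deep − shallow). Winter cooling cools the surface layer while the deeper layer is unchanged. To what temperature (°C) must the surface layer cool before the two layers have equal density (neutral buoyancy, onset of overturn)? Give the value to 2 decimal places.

0.69 °C

Neutral buoyancy requires Δρ = 0, i.e. −α(T_deep − T_surf′) + β(S_deep − S_surf) = 0.
T_surf′ = T_deep − (β/α)·ΔS = 3.2 − (7.1 × 10⁻⁴/1.3 × 10⁻⁴)·(+0.46) = 0.6877 °C.
Cooling required: 4.2 − (0.6877) = 3.5123 °C.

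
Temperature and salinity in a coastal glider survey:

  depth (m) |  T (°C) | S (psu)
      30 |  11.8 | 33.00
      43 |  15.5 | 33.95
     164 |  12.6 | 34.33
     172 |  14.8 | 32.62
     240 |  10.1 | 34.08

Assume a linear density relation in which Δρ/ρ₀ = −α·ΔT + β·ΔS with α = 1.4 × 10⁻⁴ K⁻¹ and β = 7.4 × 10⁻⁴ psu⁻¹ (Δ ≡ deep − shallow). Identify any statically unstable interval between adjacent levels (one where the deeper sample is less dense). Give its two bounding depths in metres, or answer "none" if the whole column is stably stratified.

164–172 m

Evaluate Δρ/ρ₀ = −αΔT + βΔS across each adjacent pair:
  30–43 m: −αΔT+βΔS = −(1.4 × 10⁻⁴)(+3.7)+(7.4 × 10⁻⁴)(+0.95) = 1.8 × 10⁻⁴ → stable
  43–164 m: −αΔT+βΔS = −(1.4 × 10⁻⁴)(-2.9)+(7.4 × 10⁻⁴)(+0.38) = 6.9 × 10⁻⁴ → stable
  164–172 m: −αΔT+βΔS = −(1.4 × 10⁻⁴)(+2.2)+(7.4 × 10⁻⁴)(-1.71) = -1.6 × 10⁻³ → UNSTABLE
  172–240 m: −αΔT+βΔS = −(1.4 × 10⁻⁴)(-4.7)+(7.4 × 10⁻⁴)(+1.46) = 1.7 × 10⁻³ → stable
The 164–172 m interval has Δρ < 0: lighter water underlies denser water.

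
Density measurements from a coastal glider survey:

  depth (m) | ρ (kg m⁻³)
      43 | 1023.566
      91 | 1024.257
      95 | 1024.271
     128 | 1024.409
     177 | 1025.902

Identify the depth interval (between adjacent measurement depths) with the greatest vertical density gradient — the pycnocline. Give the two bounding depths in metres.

128–177 m

Compute the density gradient over each adjacent pair:
  43–91 m: Δρ/Δz = 0.691/48 = 0.014 kg m⁻⁴
  91–95 m: Δρ/Δz = 0.014/4 = 3.5 × 10⁻³ kg m⁻⁴
  95–128 m: Δρ/Δz = 0.138/33 = 4.2 × 10⁻³ kg m⁻⁴
  128–177 m: Δρ/Δz = 1.493/49 = 0.030 kg m⁻⁴
The largest gradient is in the 128–177 m interval — the pycnocline.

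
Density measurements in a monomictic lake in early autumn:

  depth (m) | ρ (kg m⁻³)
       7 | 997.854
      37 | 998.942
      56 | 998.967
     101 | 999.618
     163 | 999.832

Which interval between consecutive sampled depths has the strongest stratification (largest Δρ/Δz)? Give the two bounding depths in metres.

7–37 m

Compute the density gradient over each adjacent pair:
  7–37 m: Δρ/Δz = 1.088/30 = 0.036 kg m⁻⁴
  37–56 m: Δρ/Δz = 0.025/19 = 1.3 × 10⁻³ kg m⁻⁴
  56–101 m: Δρ/Δz = 0.651/45 = 0.014 kg m⁻⁴
  101–163 m: Δρ/Δz = 0.214/62 = 3.5 × 10⁻³ kg m⁻⁴
The largest gradient is in the 7–37 m interval — the pycnocline.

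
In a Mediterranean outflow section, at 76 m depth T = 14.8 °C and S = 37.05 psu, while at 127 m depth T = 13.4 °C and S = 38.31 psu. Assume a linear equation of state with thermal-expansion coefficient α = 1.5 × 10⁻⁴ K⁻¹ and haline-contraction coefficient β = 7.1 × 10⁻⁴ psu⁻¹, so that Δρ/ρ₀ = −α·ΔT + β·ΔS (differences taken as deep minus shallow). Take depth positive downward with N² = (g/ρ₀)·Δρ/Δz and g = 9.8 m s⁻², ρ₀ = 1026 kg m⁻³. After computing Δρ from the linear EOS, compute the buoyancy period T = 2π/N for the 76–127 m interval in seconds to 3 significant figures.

ΔT = -1.4 K, ΔS = +1.26 psu (deep − shallow).
Δρ/ρ₀ = −αΔT + βΔS = 2.10 × 10⁻⁴ + 8.946 × 10⁻⁴ = 1.1046 × 10⁻³, so Δρ ≈ 1.133 kg m⁻³.
N² = (g/ρ₀)·Δρ/Δz = g·(Δρ/ρ₀)/Δz = 9.8 × 1.1046 × 10⁻³ / 51 = 2.1226 × 10⁻⁴ s⁻².
N = √(2.1226 × 10⁻⁴) = 0.014569 rad s⁻¹ → T = 2π/N = 431.27 s ≈ 431 s.

431 s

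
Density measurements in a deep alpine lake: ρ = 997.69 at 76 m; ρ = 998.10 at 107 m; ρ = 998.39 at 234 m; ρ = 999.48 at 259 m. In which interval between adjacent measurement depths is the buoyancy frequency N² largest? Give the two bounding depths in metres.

Compute the density gradient over each adjacent pair:
  76–107 m: Δρ/Δz = 0.41/31 = 0.013 kg m⁻⁴
  107–234 m: Δρ/Δz = 0.29/127 = 2.3 × 10⁻³ kg m⁻⁴
  234–259 m: Δρ/Δz = 1.09/25 = 0.044 kg m⁻⁴
The largest gradient is in the 234–259 m interval — the pycnocline.

234–259 m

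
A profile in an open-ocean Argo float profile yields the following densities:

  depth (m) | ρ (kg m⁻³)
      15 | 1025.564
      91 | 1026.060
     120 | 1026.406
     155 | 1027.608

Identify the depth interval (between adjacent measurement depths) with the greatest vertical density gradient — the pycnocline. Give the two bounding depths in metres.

120–155 m

Compute the density gradient over each adjacent pair:
  15–91 m: Δρ/Δz = 0.496/76 = 6.5 × 10⁻³ kg m⁻⁴
  91–120 m: Δρ/Δz = 0.346/29 = 0.012 kg m⁻⁴
  120–155 m: Δρ/Δz = 1.202/35 = 0.034 kg m⁻⁴
The largest gradient is in the 120–155 m interval — the pycnocline.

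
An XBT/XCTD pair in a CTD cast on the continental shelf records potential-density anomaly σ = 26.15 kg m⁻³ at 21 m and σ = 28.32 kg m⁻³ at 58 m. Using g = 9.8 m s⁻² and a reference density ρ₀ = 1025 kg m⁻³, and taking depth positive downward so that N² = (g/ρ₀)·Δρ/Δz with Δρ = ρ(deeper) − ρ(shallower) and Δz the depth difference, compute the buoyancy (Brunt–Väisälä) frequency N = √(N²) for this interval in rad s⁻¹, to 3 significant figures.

0.0237 rad s⁻¹

Δρ = 1028.32 − 1026.15 = 2.17 kg m⁻³ over Δz = 58 − 21 = 37 m.
N² = (9.8/1025) × (2.17/37) = 5.6074 × 10⁻⁴ s⁻².
N = √(5.6074 × 10⁻⁴) = 0.023680 rad s⁻¹ ≈ 0.0237 rad s⁻¹.
N² > 0, so the interval is statically stable.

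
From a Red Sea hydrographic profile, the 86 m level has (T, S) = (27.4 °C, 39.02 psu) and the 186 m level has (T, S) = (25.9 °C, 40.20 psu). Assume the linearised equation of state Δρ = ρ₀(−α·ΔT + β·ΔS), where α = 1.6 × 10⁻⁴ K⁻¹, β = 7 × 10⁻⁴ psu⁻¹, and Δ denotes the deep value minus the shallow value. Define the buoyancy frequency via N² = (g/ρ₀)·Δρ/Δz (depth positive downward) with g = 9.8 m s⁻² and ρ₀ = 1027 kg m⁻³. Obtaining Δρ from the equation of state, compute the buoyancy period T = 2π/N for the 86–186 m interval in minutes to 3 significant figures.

10.2 min

ΔT = -1.5 K, ΔS = +1.18 psu (deep − shallow).
Δρ/ρ₀ = −αΔT + βΔS = 2.40 × 10⁻⁴ + 8.26 × 10⁻⁴ = 1.066 × 10⁻³, so Δρ ≈ 1.095 kg m⁻³.
N² = (g/ρ₀)·Δρ/Δz = g·(Δρ/ρ₀)/Δz = 9.8 × 1.066 × 10⁻³ / 100 = 1.0447 × 10⁻⁴ s⁻².
N = √(1.0447 × 10⁻⁴) = 0.010221 rad s⁻¹ → T = 2π/N = 614.73 s = 10.245 min ≈ 10.2 min.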